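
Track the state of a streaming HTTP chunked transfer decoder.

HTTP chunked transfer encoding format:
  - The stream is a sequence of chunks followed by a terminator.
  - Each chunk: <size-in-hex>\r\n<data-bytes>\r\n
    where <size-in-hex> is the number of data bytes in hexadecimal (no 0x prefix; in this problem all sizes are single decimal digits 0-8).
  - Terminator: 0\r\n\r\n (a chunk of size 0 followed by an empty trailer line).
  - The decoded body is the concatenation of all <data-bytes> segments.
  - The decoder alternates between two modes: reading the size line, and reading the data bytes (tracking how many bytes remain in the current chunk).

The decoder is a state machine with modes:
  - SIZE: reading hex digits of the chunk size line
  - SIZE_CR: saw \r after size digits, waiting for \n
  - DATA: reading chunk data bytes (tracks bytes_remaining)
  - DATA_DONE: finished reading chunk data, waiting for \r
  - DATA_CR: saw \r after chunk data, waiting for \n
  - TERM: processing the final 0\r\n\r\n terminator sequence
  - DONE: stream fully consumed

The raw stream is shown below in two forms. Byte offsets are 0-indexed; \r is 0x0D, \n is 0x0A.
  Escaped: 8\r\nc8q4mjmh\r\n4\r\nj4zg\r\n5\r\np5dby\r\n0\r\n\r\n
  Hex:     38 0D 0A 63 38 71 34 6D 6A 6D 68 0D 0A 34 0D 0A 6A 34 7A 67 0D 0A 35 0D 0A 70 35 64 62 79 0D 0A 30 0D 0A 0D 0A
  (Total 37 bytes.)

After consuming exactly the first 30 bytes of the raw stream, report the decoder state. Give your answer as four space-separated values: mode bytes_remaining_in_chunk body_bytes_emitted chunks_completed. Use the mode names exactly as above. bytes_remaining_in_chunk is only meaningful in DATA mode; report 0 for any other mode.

Answer: DATA_DONE 0 17 2

Derivation:
Byte 0 = '8': mode=SIZE remaining=0 emitted=0 chunks_done=0
Byte 1 = 0x0D: mode=SIZE_CR remaining=0 emitted=0 chunks_done=0
Byte 2 = 0x0A: mode=DATA remaining=8 emitted=0 chunks_done=0
Byte 3 = 'c': mode=DATA remaining=7 emitted=1 chunks_done=0
Byte 4 = '8': mode=DATA remaining=6 emitted=2 chunks_done=0
Byte 5 = 'q': mode=DATA remaining=5 emitted=3 chunks_done=0
Byte 6 = '4': mode=DATA remaining=4 emitted=4 chunks_done=0
Byte 7 = 'm': mode=DATA remaining=3 emitted=5 chunks_done=0
Byte 8 = 'j': mode=DATA remaining=2 emitted=6 chunks_done=0
Byte 9 = 'm': mode=DATA remaining=1 emitted=7 chunks_done=0
Byte 10 = 'h': mode=DATA_DONE remaining=0 emitted=8 chunks_done=0
Byte 11 = 0x0D: mode=DATA_CR remaining=0 emitted=8 chunks_done=0
Byte 12 = 0x0A: mode=SIZE remaining=0 emitted=8 chunks_done=1
Byte 13 = '4': mode=SIZE remaining=0 emitted=8 chunks_done=1
Byte 14 = 0x0D: mode=SIZE_CR remaining=0 emitted=8 chunks_done=1
Byte 15 = 0x0A: mode=DATA remaining=4 emitted=8 chunks_done=1
Byte 16 = 'j': mode=DATA remaining=3 emitted=9 chunks_done=1
Byte 17 = '4': mode=DATA remaining=2 emitted=10 chunks_done=1
Byte 18 = 'z': mode=DATA remaining=1 emitted=11 chunks_done=1
Byte 19 = 'g': mode=DATA_DONE remaining=0 emitted=12 chunks_done=1
Byte 20 = 0x0D: mode=DATA_CR remaining=0 emitted=12 chunks_done=1
Byte 21 = 0x0A: mode=SIZE remaining=0 emitted=12 chunks_done=2
Byte 22 = '5': mode=SIZE remaining=0 emitted=12 chunks_done=2
Byte 23 = 0x0D: mode=SIZE_CR remaining=0 emitted=12 chunks_done=2
Byte 24 = 0x0A: mode=DATA remaining=5 emitted=12 chunks_done=2
Byte 25 = 'p': mode=DATA remaining=4 emitted=13 chunks_done=2
Byte 26 = '5': mode=DATA remaining=3 emitted=14 chunks_done=2
Byte 27 = 'd': mode=DATA remaining=2 emitted=15 chunks_done=2
Byte 28 = 'b': mode=DATA remaining=1 emitted=16 chunks_done=2
Byte 29 = 'y': mode=DATA_DONE remaining=0 emitted=17 chunks_done=2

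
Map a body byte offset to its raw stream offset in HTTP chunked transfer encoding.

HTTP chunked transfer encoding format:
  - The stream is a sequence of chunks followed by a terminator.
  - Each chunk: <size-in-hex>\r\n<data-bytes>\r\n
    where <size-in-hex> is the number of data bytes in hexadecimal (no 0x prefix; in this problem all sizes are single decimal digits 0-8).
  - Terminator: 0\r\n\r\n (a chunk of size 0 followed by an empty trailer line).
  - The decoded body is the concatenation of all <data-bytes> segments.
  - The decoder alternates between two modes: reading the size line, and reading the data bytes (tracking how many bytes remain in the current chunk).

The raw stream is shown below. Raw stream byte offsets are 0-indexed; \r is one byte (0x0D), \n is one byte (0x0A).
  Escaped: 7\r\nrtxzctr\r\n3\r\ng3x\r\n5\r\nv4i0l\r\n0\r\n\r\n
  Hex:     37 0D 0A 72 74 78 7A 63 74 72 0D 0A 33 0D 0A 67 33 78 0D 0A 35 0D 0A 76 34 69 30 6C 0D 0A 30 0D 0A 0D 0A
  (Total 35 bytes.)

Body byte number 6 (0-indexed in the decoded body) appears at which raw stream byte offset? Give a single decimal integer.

Answer: 9

Derivation:
Chunk 1: stream[0..1]='7' size=0x7=7, data at stream[3..10]='rtxzctr' -> body[0..7], body so far='rtxzctr'
Chunk 2: stream[12..13]='3' size=0x3=3, data at stream[15..18]='g3x' -> body[7..10], body so far='rtxzctrg3x'
Chunk 3: stream[20..21]='5' size=0x5=5, data at stream[23..28]='v4i0l' -> body[10..15], body so far='rtxzctrg3xv4i0l'
Chunk 4: stream[30..31]='0' size=0 (terminator). Final body='rtxzctrg3xv4i0l' (15 bytes)
Body byte 6 at stream offset 9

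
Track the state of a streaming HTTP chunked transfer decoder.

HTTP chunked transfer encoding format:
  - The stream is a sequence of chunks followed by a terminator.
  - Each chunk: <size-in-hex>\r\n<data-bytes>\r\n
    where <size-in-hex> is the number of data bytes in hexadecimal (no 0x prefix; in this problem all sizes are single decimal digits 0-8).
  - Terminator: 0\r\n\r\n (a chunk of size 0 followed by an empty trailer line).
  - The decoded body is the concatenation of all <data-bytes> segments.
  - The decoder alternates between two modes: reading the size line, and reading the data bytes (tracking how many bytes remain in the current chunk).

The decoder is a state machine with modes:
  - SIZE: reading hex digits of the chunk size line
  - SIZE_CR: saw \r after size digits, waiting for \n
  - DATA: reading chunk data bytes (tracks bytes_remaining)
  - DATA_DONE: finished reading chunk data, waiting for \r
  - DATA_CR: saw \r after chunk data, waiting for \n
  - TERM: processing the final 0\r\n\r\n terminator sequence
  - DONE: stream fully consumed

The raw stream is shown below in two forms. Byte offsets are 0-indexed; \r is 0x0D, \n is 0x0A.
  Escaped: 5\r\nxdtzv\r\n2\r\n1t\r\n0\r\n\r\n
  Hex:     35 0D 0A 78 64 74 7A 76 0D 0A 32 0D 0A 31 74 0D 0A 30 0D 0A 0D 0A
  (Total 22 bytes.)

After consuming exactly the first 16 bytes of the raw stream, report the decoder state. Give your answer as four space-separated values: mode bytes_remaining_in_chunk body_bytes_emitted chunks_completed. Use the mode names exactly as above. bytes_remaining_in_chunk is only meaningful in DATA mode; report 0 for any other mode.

Byte 0 = '5': mode=SIZE remaining=0 emitted=0 chunks_done=0
Byte 1 = 0x0D: mode=SIZE_CR remaining=0 emitted=0 chunks_done=0
Byte 2 = 0x0A: mode=DATA remaining=5 emitted=0 chunks_done=0
Byte 3 = 'x': mode=DATA remaining=4 emitted=1 chunks_done=0
Byte 4 = 'd': mode=DATA remaining=3 emitted=2 chunks_done=0
Byte 5 = 't': mode=DATA remaining=2 emitted=3 chunks_done=0
Byte 6 = 'z': mode=DATA remaining=1 emitted=4 chunks_done=0
Byte 7 = 'v': mode=DATA_DONE remaining=0 emitted=5 chunks_done=0
Byte 8 = 0x0D: mode=DATA_CR remaining=0 emitted=5 chunks_done=0
Byte 9 = 0x0A: mode=SIZE remaining=0 emitted=5 chunks_done=1
Byte 10 = '2': mode=SIZE remaining=0 emitted=5 chunks_done=1
Byte 11 = 0x0D: mode=SIZE_CR remaining=0 emitted=5 chunks_done=1
Byte 12 = 0x0A: mode=DATA remaining=2 emitted=5 chunks_done=1
Byte 13 = '1': mode=DATA remaining=1 emitted=6 chunks_done=1
Byte 14 = 't': mode=DATA_DONE remaining=0 emitted=7 chunks_done=1
Byte 15 = 0x0D: mode=DATA_CR remaining=0 emitted=7 chunks_done=1

Answer: DATA_CR 0 7 1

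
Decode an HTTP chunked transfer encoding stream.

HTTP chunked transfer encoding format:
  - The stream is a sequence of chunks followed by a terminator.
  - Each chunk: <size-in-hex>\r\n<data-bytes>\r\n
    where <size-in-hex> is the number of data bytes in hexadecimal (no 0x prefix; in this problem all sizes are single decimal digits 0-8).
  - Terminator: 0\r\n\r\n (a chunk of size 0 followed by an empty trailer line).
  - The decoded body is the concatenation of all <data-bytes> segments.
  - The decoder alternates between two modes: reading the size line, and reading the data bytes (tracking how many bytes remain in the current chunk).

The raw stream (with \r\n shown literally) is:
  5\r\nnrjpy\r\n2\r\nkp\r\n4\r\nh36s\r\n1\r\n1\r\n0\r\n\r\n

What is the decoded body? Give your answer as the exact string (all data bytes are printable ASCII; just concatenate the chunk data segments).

Chunk 1: stream[0..1]='5' size=0x5=5, data at stream[3..8]='nrjpy' -> body[0..5], body so far='nrjpy'
Chunk 2: stream[10..11]='2' size=0x2=2, data at stream[13..15]='kp' -> body[5..7], body so far='nrjpykp'
Chunk 3: stream[17..18]='4' size=0x4=4, data at stream[20..24]='h36s' -> body[7..11], body so far='nrjpykph36s'
Chunk 4: stream[26..27]='1' size=0x1=1, data at stream[29..30]='1' -> body[11..12], body so far='nrjpykph36s1'
Chunk 5: stream[32..33]='0' size=0 (terminator). Final body='nrjpykph36s1' (12 bytes)

Answer: nrjpykph36s1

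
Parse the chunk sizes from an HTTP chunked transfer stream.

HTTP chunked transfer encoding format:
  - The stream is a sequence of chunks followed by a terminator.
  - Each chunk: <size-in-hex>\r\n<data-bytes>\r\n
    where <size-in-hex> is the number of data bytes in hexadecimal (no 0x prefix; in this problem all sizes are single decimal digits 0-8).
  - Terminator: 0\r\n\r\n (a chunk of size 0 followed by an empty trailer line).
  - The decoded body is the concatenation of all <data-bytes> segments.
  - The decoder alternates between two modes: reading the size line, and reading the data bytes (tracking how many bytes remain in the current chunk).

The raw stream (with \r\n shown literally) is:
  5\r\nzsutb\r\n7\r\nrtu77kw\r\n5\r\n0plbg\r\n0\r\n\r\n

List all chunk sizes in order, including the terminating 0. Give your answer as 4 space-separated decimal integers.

Answer: 5 7 5 0

Derivation:
Chunk 1: stream[0..1]='5' size=0x5=5, data at stream[3..8]='zsutb' -> body[0..5], body so far='zsutb'
Chunk 2: stream[10..11]='7' size=0x7=7, data at stream[13..20]='rtu77kw' -> body[5..12], body so far='zsutbrtu77kw'
Chunk 3: stream[22..23]='5' size=0x5=5, data at stream[25..30]='0plbg' -> body[12..17], body so far='zsutbrtu77kw0plbg'
Chunk 4: stream[32..33]='0' size=0 (terminator). Final body='zsutbrtu77kw0plbg' (17 bytes)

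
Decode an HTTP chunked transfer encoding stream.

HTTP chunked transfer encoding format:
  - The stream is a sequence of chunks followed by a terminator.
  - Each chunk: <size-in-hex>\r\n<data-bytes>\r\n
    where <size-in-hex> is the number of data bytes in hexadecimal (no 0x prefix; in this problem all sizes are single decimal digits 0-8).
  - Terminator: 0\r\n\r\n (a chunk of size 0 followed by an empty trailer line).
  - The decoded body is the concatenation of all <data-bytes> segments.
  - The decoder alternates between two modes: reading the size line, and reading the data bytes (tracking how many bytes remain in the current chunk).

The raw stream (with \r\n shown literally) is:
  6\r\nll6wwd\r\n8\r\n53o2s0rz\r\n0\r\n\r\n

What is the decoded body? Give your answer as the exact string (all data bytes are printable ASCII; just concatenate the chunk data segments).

Chunk 1: stream[0..1]='6' size=0x6=6, data at stream[3..9]='ll6wwd' -> body[0..6], body so far='ll6wwd'
Chunk 2: stream[11..12]='8' size=0x8=8, data at stream[14..22]='53o2s0rz' -> body[6..14], body so far='ll6wwd53o2s0rz'
Chunk 3: stream[24..25]='0' size=0 (terminator). Final body='ll6wwd53o2s0rz' (14 bytes)

Answer: ll6wwd53o2s0rz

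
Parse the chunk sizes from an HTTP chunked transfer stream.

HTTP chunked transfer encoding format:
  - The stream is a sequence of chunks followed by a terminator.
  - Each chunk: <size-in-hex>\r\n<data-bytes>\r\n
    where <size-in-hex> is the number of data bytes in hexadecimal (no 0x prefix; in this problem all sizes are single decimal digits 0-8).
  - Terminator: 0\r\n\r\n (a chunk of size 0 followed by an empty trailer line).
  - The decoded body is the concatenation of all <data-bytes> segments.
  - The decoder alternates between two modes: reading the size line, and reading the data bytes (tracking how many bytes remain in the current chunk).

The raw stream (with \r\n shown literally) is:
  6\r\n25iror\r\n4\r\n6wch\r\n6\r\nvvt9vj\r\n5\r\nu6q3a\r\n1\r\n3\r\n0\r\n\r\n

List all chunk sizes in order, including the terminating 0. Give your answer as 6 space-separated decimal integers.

Chunk 1: stream[0..1]='6' size=0x6=6, data at stream[3..9]='25iror' -> body[0..6], body so far='25iror'
Chunk 2: stream[11..12]='4' size=0x4=4, data at stream[14..18]='6wch' -> body[6..10], body so far='25iror6wch'
Chunk 3: stream[20..21]='6' size=0x6=6, data at stream[23..29]='vvt9vj' -> body[10..16], body so far='25iror6wchvvt9vj'
Chunk 4: stream[31..32]='5' size=0x5=5, data at stream[34..39]='u6q3a' -> body[16..21], body so far='25iror6wchvvt9vju6q3a'
Chunk 5: stream[41..42]='1' size=0x1=1, data at stream[44..45]='3' -> body[21..22], body so far='25iror6wchvvt9vju6q3a3'
Chunk 6: stream[47..48]='0' size=0 (terminator). Final body='25iror6wchvvt9vju6q3a3' (22 bytes)

Answer: 6 4 6 5 1 0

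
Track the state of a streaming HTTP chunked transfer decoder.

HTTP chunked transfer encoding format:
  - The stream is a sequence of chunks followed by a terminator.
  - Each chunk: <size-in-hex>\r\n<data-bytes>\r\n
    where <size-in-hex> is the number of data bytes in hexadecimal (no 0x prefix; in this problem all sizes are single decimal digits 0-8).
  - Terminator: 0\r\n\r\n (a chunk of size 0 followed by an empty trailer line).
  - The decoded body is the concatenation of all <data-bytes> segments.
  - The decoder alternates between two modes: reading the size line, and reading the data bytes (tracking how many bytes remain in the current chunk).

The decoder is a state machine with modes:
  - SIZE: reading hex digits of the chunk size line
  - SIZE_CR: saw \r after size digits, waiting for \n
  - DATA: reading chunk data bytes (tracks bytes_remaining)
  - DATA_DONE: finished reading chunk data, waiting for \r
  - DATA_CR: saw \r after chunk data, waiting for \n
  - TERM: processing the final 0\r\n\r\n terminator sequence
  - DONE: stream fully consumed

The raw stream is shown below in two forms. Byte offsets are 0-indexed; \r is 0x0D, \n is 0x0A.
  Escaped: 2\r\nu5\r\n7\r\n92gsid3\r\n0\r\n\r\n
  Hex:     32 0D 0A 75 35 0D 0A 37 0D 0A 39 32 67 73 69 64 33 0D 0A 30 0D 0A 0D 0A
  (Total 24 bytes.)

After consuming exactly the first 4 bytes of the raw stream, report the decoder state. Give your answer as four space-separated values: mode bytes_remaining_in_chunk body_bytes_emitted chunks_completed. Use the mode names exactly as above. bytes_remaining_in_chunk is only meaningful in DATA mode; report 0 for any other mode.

Answer: DATA 1 1 0

Derivation:
Byte 0 = '2': mode=SIZE remaining=0 emitted=0 chunks_done=0
Byte 1 = 0x0D: mode=SIZE_CR remaining=0 emitted=0 chunks_done=0
Byte 2 = 0x0A: mode=DATA remaining=2 emitted=0 chunks_done=0
Byte 3 = 'u': mode=DATA remaining=1 emitted=1 chunks_done=0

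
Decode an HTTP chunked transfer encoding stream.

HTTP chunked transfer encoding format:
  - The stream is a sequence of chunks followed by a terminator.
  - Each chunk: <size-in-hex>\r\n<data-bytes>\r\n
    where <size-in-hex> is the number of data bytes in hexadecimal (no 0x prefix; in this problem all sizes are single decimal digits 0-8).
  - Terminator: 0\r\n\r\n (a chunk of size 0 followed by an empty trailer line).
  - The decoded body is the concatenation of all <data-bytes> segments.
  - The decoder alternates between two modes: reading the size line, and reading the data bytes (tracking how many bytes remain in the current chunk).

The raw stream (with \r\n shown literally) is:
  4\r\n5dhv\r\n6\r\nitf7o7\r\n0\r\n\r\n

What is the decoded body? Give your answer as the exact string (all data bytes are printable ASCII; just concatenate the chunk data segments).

Chunk 1: stream[0..1]='4' size=0x4=4, data at stream[3..7]='5dhv' -> body[0..4], body so far='5dhv'
Chunk 2: stream[9..10]='6' size=0x6=6, data at stream[12..18]='itf7o7' -> body[4..10], body so far='5dhvitf7o7'
Chunk 3: stream[20..21]='0' size=0 (terminator). Final body='5dhvitf7o7' (10 bytes)

Answer: 5dhvitf7o7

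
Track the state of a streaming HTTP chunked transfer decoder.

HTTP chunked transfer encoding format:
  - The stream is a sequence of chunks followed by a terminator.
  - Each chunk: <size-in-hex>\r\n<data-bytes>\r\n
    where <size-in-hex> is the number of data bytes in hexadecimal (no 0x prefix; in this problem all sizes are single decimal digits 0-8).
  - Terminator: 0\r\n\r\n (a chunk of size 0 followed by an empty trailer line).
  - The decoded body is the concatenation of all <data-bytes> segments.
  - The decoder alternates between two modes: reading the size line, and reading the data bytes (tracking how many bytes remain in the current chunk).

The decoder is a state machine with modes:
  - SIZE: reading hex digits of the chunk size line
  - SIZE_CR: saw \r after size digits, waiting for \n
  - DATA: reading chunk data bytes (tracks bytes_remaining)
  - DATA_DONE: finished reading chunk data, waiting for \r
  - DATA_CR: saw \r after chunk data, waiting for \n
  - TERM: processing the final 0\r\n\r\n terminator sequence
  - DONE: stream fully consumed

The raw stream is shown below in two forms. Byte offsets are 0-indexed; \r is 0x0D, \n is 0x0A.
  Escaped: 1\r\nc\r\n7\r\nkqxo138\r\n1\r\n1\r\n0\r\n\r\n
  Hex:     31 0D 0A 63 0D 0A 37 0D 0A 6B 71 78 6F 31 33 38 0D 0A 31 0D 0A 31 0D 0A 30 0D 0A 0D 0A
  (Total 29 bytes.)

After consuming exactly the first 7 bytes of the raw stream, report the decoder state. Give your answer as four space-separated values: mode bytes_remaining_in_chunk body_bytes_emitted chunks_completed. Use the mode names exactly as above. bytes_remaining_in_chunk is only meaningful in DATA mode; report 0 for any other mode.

Answer: SIZE 0 1 1

Derivation:
Byte 0 = '1': mode=SIZE remaining=0 emitted=0 chunks_done=0
Byte 1 = 0x0D: mode=SIZE_CR remaining=0 emitted=0 chunks_done=0
Byte 2 = 0x0A: mode=DATA remaining=1 emitted=0 chunks_done=0
Byte 3 = 'c': mode=DATA_DONE remaining=0 emitted=1 chunks_done=0
Byte 4 = 0x0D: mode=DATA_CR remaining=0 emitted=1 chunks_done=0
Byte 5 = 0x0A: mode=SIZE remaining=0 emitted=1 chunks_done=1
Byte 6 = '7': mode=SIZE remaining=0 emitted=1 chunks_done=1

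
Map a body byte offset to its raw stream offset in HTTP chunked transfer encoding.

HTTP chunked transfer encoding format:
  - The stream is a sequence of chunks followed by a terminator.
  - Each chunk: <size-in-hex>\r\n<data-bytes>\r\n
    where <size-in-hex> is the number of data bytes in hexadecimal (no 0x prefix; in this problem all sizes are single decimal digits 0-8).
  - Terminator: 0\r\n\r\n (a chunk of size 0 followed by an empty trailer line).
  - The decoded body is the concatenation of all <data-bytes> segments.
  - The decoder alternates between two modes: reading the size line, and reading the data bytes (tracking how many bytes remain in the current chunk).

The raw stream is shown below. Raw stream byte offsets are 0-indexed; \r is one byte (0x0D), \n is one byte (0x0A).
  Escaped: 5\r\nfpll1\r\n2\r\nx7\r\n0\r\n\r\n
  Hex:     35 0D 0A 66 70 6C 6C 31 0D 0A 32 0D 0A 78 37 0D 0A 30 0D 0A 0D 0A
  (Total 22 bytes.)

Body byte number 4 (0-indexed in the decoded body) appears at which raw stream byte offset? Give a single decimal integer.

Answer: 7

Derivation:
Chunk 1: stream[0..1]='5' size=0x5=5, data at stream[3..8]='fpll1' -> body[0..5], body so far='fpll1'
Chunk 2: stream[10..11]='2' size=0x2=2, data at stream[13..15]='x7' -> body[5..7], body so far='fpll1x7'
Chunk 3: stream[17..18]='0' size=0 (terminator). Final body='fpll1x7' (7 bytes)
Body byte 4 at stream offset 7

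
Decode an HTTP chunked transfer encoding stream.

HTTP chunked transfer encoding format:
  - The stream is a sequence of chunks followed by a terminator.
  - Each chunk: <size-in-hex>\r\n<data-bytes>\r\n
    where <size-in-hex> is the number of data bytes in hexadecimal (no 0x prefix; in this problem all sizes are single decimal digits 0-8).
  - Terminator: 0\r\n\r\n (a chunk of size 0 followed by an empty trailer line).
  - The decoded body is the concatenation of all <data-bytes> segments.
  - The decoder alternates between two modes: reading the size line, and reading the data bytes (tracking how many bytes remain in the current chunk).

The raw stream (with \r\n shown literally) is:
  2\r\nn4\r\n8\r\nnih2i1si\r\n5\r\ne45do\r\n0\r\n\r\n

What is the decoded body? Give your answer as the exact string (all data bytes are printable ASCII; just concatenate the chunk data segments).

Chunk 1: stream[0..1]='2' size=0x2=2, data at stream[3..5]='n4' -> body[0..2], body so far='n4'
Chunk 2: stream[7..8]='8' size=0x8=8, data at stream[10..18]='nih2i1si' -> body[2..10], body so far='n4nih2i1si'
Chunk 3: stream[20..21]='5' size=0x5=5, data at stream[23..28]='e45do' -> body[10..15], body so far='n4nih2i1sie45do'
Chunk 4: stream[30..31]='0' size=0 (terminator). Final body='n4nih2i1sie45do' (15 bytes)

Answer: n4nih2i1sie45do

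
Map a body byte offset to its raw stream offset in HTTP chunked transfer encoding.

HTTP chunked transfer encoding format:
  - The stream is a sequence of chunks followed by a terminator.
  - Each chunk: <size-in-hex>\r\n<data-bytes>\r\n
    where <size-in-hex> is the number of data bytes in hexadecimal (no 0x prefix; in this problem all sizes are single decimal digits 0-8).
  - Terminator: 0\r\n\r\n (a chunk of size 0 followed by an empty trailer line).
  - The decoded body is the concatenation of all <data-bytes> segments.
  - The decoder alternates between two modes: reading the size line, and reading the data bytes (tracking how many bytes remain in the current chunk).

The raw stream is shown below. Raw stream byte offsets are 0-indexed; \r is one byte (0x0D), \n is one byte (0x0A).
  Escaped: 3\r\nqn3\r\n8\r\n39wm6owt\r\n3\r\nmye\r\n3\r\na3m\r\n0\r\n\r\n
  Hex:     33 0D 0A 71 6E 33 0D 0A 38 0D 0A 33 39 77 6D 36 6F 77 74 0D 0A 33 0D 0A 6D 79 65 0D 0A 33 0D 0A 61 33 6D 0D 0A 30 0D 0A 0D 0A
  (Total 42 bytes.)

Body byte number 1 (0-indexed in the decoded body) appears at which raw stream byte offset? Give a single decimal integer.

Answer: 4

Derivation:
Chunk 1: stream[0..1]='3' size=0x3=3, data at stream[3..6]='qn3' -> body[0..3], body so far='qn3'
Chunk 2: stream[8..9]='8' size=0x8=8, data at stream[11..19]='39wm6owt' -> body[3..11], body so far='qn339wm6owt'
Chunk 3: stream[21..22]='3' size=0x3=3, data at stream[24..27]='mye' -> body[11..14], body so far='qn339wm6owtmye'
Chunk 4: stream[29..30]='3' size=0x3=3, data at stream[32..35]='a3m' -> body[14..17], body so far='qn339wm6owtmyea3m'
Chunk 5: stream[37..38]='0' size=0 (terminator). Final body='qn339wm6owtmyea3m' (17 bytes)
Body byte 1 at stream offset 4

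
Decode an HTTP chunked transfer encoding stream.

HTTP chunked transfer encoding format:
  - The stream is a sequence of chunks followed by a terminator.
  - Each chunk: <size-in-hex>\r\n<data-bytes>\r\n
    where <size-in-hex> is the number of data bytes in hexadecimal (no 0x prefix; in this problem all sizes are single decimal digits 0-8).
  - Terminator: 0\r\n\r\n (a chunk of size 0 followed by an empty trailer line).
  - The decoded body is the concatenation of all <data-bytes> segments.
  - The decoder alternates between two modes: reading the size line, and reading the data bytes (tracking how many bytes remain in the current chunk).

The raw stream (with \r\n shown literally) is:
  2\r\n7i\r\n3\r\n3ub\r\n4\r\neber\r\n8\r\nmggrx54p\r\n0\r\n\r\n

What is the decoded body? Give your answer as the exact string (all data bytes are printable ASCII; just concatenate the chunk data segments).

Chunk 1: stream[0..1]='2' size=0x2=2, data at stream[3..5]='7i' -> body[0..2], body so far='7i'
Chunk 2: stream[7..8]='3' size=0x3=3, data at stream[10..13]='3ub' -> body[2..5], body so far='7i3ub'
Chunk 3: stream[15..16]='4' size=0x4=4, data at stream[18..22]='eber' -> body[5..9], body so far='7i3ubeber'
Chunk 4: stream[24..25]='8' size=0x8=8, data at stream[27..35]='mggrx54p' -> body[9..17], body so far='7i3ubebermggrx54p'
Chunk 5: stream[37..38]='0' size=0 (terminator). Final body='7i3ubebermggrx54p' (17 bytes)

Answer: 7i3ubebermggrx54p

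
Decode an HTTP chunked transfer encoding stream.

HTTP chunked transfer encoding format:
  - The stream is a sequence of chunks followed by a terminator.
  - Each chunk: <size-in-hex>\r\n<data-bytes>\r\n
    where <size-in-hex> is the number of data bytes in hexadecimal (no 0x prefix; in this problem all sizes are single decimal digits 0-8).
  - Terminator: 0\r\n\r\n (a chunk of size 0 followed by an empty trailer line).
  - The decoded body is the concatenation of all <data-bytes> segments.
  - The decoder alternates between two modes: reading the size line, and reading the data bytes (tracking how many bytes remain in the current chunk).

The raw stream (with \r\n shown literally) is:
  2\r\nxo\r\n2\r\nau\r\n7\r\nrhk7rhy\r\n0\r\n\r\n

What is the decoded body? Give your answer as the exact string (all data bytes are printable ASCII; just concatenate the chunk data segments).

Chunk 1: stream[0..1]='2' size=0x2=2, data at stream[3..5]='xo' -> body[0..2], body so far='xo'
Chunk 2: stream[7..8]='2' size=0x2=2, data at stream[10..12]='au' -> body[2..4], body so far='xoau'
Chunk 3: stream[14..15]='7' size=0x7=7, data at stream[17..24]='rhk7rhy' -> body[4..11], body so far='xoaurhk7rhy'
Chunk 4: stream[26..27]='0' size=0 (terminator). Final body='xoaurhk7rhy' (11 bytes)

Answer: xoaurhk7rhy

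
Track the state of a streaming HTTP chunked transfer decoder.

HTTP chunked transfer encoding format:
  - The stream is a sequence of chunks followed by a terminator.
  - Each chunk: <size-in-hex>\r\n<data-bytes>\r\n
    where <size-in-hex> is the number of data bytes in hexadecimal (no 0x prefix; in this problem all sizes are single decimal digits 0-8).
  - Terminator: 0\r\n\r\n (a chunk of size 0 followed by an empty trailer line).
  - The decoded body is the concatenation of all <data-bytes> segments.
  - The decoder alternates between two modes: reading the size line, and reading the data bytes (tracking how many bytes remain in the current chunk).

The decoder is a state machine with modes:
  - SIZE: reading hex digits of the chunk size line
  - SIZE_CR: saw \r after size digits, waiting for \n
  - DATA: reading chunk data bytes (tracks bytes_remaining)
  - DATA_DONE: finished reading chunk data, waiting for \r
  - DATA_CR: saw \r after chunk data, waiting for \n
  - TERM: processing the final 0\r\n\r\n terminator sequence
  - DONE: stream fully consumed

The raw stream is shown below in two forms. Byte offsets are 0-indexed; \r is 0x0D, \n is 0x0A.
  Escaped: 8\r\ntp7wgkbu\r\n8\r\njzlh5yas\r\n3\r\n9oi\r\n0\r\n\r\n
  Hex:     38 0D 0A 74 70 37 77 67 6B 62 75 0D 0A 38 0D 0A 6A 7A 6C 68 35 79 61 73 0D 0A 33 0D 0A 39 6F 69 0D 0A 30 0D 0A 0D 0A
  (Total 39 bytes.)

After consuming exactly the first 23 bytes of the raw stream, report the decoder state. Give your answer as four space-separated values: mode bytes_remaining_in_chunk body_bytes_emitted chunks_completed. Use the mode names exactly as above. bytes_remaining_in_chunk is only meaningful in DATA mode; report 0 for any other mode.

Answer: DATA 1 15 1

Derivation:
Byte 0 = '8': mode=SIZE remaining=0 emitted=0 chunks_done=0
Byte 1 = 0x0D: mode=SIZE_CR remaining=0 emitted=0 chunks_done=0
Byte 2 = 0x0A: mode=DATA remaining=8 emitted=0 chunks_done=0
Byte 3 = 't': mode=DATA remaining=7 emitted=1 chunks_done=0
Byte 4 = 'p': mode=DATA remaining=6 emitted=2 chunks_done=0
Byte 5 = '7': mode=DATA remaining=5 emitted=3 chunks_done=0
Byte 6 = 'w': mode=DATA remaining=4 emitted=4 chunks_done=0
Byte 7 = 'g': mode=DATA remaining=3 emitted=5 chunks_done=0
Byte 8 = 'k': mode=DATA remaining=2 emitted=6 chunks_done=0
Byte 9 = 'b': mode=DATA remaining=1 emitted=7 chunks_done=0
Byte 10 = 'u': mode=DATA_DONE remaining=0 emitted=8 chunks_done=0
Byte 11 = 0x0D: mode=DATA_CR remaining=0 emitted=8 chunks_done=0
Byte 12 = 0x0A: mode=SIZE remaining=0 emitted=8 chunks_done=1
Byte 13 = '8': mode=SIZE remaining=0 emitted=8 chunks_done=1
Byte 14 = 0x0D: mode=SIZE_CR remaining=0 emitted=8 chunks_done=1
Byte 15 = 0x0A: mode=DATA remaining=8 emitted=8 chunks_done=1
Byte 16 = 'j': mode=DATA remaining=7 emitted=9 chunks_done=1
Byte 17 = 'z': mode=DATA remaining=6 emitted=10 chunks_done=1
Byte 18 = 'l': mode=DATA remaining=5 emitted=11 chunks_done=1
Byte 19 = 'h': mode=DATA remaining=4 emitted=12 chunks_done=1
Byte 20 = '5': mode=DATA remaining=3 emitted=13 chunks_done=1
Byte 21 = 'y': mode=DATA remaining=2 emitted=14 chunks_done=1
Byte 22 = 'a': mode=DATA remaining=1 emitted=15 chunks_done=1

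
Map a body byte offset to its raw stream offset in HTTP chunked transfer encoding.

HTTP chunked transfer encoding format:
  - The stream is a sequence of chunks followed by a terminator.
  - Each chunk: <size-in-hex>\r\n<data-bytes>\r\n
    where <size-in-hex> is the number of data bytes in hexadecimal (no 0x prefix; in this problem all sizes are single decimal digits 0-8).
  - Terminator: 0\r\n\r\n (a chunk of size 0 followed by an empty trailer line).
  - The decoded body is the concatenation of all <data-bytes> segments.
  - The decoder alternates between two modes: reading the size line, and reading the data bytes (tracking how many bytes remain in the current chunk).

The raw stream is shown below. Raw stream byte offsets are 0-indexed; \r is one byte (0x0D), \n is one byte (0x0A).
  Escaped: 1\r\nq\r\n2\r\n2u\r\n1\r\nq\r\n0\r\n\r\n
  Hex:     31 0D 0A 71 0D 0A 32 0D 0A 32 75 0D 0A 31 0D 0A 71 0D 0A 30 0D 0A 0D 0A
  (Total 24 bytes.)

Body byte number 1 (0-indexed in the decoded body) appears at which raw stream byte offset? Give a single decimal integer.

Chunk 1: stream[0..1]='1' size=0x1=1, data at stream[3..4]='q' -> body[0..1], body so far='q'
Chunk 2: stream[6..7]='2' size=0x2=2, data at stream[9..11]='2u' -> body[1..3], body so far='q2u'
Chunk 3: stream[13..14]='1' size=0x1=1, data at stream[16..17]='q' -> body[3..4], body so far='q2uq'
Chunk 4: stream[19..20]='0' size=0 (terminator). Final body='q2uq' (4 bytes)
Body byte 1 at stream offset 9

Answer: 9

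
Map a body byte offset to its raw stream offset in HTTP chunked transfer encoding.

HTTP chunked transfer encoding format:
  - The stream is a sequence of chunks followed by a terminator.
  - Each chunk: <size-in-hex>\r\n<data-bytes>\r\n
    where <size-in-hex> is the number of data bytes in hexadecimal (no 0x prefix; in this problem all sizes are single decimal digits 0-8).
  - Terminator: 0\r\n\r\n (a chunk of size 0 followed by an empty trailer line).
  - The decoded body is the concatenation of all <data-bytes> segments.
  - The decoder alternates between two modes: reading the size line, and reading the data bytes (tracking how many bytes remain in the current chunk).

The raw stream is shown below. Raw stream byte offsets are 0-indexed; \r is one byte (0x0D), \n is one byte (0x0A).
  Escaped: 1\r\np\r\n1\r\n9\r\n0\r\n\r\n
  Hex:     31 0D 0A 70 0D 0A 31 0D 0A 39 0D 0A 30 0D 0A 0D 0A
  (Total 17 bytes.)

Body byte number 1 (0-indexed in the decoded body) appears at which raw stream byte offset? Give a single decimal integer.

Chunk 1: stream[0..1]='1' size=0x1=1, data at stream[3..4]='p' -> body[0..1], body so far='p'
Chunk 2: stream[6..7]='1' size=0x1=1, data at stream[9..10]='9' -> body[1..2], body so far='p9'
Chunk 3: stream[12..13]='0' size=0 (terminator). Final body='p9' (2 bytes)
Body byte 1 at stream offset 9

Answer: 9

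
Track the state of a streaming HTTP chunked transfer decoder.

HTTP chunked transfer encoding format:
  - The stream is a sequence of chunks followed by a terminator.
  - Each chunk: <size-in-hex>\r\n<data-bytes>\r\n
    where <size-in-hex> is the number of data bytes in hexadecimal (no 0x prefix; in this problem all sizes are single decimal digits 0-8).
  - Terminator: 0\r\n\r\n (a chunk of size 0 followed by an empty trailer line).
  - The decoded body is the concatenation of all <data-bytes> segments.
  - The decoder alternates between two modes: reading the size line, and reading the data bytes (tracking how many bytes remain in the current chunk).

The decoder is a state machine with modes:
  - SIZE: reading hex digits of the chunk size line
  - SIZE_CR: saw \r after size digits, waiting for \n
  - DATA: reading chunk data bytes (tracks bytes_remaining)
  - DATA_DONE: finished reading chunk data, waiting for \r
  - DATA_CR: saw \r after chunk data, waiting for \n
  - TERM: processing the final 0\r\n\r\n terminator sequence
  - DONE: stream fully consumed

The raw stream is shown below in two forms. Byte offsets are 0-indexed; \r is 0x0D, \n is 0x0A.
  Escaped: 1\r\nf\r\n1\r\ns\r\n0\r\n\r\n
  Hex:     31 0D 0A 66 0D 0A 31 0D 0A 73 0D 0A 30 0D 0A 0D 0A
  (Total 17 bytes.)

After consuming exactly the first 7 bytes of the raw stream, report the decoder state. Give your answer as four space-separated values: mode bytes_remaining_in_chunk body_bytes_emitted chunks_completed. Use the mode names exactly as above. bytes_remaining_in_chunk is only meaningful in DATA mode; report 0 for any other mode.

Byte 0 = '1': mode=SIZE remaining=0 emitted=0 chunks_done=0
Byte 1 = 0x0D: mode=SIZE_CR remaining=0 emitted=0 chunks_done=0
Byte 2 = 0x0A: mode=DATA remaining=1 emitted=0 chunks_done=0
Byte 3 = 'f': mode=DATA_DONE remaining=0 emitted=1 chunks_done=0
Byte 4 = 0x0D: mode=DATA_CR remaining=0 emitted=1 chunks_done=0
Byte 5 = 0x0A: mode=SIZE remaining=0 emitted=1 chunks_done=1
Byte 6 = '1': mode=SIZE remaining=0 emitted=1 chunks_done=1

Answer: SIZE 0 1 1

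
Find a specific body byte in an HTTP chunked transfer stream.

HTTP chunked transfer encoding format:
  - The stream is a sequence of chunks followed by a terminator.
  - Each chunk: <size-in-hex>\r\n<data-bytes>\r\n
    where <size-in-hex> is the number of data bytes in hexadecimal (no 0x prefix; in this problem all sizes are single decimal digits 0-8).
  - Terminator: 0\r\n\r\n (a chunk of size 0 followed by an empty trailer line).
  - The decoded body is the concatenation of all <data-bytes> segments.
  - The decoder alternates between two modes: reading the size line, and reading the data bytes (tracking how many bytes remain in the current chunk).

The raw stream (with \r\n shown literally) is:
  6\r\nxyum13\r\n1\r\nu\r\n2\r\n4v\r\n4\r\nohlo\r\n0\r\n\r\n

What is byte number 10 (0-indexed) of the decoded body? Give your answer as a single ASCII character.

Chunk 1: stream[0..1]='6' size=0x6=6, data at stream[3..9]='xyum13' -> body[0..6], body so far='xyum13'
Chunk 2: stream[11..12]='1' size=0x1=1, data at stream[14..15]='u' -> body[6..7], body so far='xyum13u'
Chunk 3: stream[17..18]='2' size=0x2=2, data at stream[20..22]='4v' -> body[7..9], body so far='xyum13u4v'
Chunk 4: stream[24..25]='4' size=0x4=4, data at stream[27..31]='ohlo' -> body[9..13], body so far='xyum13u4vohlo'
Chunk 5: stream[33..34]='0' size=0 (terminator). Final body='xyum13u4vohlo' (13 bytes)
Body byte 10 = 'h'

Answer: h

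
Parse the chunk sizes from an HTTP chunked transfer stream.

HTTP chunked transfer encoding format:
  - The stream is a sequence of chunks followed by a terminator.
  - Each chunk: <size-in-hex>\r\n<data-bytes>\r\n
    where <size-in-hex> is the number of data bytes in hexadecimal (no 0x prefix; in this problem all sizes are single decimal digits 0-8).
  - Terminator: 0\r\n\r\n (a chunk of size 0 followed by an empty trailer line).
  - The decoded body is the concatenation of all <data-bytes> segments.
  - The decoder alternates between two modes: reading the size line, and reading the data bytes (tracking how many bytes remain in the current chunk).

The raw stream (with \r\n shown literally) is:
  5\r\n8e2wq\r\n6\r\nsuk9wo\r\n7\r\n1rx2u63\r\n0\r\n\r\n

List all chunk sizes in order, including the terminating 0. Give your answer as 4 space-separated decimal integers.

Answer: 5 6 7 0

Derivation:
Chunk 1: stream[0..1]='5' size=0x5=5, data at stream[3..8]='8e2wq' -> body[0..5], body so far='8e2wq'
Chunk 2: stream[10..11]='6' size=0x6=6, data at stream[13..19]='suk9wo' -> body[5..11], body so far='8e2wqsuk9wo'
Chunk 3: stream[21..22]='7' size=0x7=7, data at stream[24..31]='1rx2u63' -> body[11..18], body so far='8e2wqsuk9wo1rx2u63'
Chunk 4: stream[33..34]='0' size=0 (terminator). Final body='8e2wqsuk9wo1rx2u63' (18 bytes)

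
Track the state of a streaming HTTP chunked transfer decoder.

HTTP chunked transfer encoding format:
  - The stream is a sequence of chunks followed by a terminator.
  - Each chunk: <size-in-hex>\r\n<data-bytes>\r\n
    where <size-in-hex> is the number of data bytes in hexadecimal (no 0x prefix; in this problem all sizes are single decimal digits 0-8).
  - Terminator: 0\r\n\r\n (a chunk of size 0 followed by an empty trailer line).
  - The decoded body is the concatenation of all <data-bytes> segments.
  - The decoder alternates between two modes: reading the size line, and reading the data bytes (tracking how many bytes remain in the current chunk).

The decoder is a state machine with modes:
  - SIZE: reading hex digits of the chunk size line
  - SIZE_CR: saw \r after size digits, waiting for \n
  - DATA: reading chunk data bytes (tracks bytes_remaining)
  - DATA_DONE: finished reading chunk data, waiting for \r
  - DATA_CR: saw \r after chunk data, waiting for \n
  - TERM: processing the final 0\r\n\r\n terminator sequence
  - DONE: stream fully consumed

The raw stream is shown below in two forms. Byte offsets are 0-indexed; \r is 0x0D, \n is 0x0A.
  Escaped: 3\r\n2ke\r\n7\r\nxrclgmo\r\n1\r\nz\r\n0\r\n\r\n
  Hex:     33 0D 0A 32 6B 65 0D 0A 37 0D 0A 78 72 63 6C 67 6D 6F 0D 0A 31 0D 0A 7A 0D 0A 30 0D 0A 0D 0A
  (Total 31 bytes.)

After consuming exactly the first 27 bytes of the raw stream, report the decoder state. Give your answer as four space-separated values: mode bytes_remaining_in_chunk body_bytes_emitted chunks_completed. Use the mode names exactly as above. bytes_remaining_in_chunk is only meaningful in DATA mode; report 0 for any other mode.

Byte 0 = '3': mode=SIZE remaining=0 emitted=0 chunks_done=0
Byte 1 = 0x0D: mode=SIZE_CR remaining=0 emitted=0 chunks_done=0
Byte 2 = 0x0A: mode=DATA remaining=3 emitted=0 chunks_done=0
Byte 3 = '2': mode=DATA remaining=2 emitted=1 chunks_done=0
Byte 4 = 'k': mode=DATA remaining=1 emitted=2 chunks_done=0
Byte 5 = 'e': mode=DATA_DONE remaining=0 emitted=3 chunks_done=0
Byte 6 = 0x0D: mode=DATA_CR remaining=0 emitted=3 chunks_done=0
Byte 7 = 0x0A: mode=SIZE remaining=0 emitted=3 chunks_done=1
Byte 8 = '7': mode=SIZE remaining=0 emitted=3 chunks_done=1
Byte 9 = 0x0D: mode=SIZE_CR remaining=0 emitted=3 chunks_done=1
Byte 10 = 0x0A: mode=DATA remaining=7 emitted=3 chunks_done=1
Byte 11 = 'x': mode=DATA remaining=6 emitted=4 chunks_done=1
Byte 12 = 'r': mode=DATA remaining=5 emitted=5 chunks_done=1
Byte 13 = 'c': mode=DATA remaining=4 emitted=6 chunks_done=1
Byte 14 = 'l': mode=DATA remaining=3 emitted=7 chunks_done=1
Byte 15 = 'g': mode=DATA remaining=2 emitted=8 chunks_done=1
Byte 16 = 'm': mode=DATA remaining=1 emitted=9 chunks_done=1
Byte 17 = 'o': mode=DATA_DONE remaining=0 emitted=10 chunks_done=1
Byte 18 = 0x0D: mode=DATA_CR remaining=0 emitted=10 chunks_done=1
Byte 19 = 0x0A: mode=SIZE remaining=0 emitted=10 chunks_done=2
Byte 20 = '1': mode=SIZE remaining=0 emitted=10 chunks_done=2
Byte 21 = 0x0D: mode=SIZE_CR remaining=0 emitted=10 chunks_done=2
Byte 22 = 0x0A: mode=DATA remaining=1 emitted=10 chunks_done=2
Byte 23 = 'z': mode=DATA_DONE remaining=0 emitted=11 chunks_done=2
Byte 24 = 0x0D: mode=DATA_CR remaining=0 emitted=11 chunks_done=2
Byte 25 = 0x0A: mode=SIZE remaining=0 emitted=11 chunks_done=3
Byte 26 = '0': mode=SIZE remaining=0 emitted=11 chunks_done=3

Answer: SIZE 0 11 3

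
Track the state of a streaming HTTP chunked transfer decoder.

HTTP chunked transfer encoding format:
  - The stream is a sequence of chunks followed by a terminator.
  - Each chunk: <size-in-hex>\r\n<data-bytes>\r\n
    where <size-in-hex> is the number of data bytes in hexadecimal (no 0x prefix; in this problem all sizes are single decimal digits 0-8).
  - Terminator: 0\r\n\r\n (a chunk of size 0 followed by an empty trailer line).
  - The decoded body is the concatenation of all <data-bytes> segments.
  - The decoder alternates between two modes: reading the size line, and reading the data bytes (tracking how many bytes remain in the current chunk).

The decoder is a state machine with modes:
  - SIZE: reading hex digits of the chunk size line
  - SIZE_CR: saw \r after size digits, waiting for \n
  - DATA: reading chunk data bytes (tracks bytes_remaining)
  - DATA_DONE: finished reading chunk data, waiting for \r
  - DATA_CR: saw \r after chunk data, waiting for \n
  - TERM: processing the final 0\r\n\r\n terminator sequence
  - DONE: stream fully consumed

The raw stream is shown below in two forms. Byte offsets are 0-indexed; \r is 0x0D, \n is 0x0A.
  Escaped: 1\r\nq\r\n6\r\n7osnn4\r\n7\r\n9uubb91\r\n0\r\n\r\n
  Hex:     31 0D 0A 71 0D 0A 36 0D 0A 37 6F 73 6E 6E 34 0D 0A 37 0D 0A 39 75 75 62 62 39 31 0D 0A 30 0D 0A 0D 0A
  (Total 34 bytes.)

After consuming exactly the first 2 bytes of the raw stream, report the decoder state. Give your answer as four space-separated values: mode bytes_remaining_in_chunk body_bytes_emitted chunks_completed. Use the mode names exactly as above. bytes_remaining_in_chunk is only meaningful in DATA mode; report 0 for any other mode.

Answer: SIZE_CR 0 0 0

Derivation:
Byte 0 = '1': mode=SIZE remaining=0 emitted=0 chunks_done=0
Byte 1 = 0x0D: mode=SIZE_CR remaining=0 emitted=0 chunks_done=0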